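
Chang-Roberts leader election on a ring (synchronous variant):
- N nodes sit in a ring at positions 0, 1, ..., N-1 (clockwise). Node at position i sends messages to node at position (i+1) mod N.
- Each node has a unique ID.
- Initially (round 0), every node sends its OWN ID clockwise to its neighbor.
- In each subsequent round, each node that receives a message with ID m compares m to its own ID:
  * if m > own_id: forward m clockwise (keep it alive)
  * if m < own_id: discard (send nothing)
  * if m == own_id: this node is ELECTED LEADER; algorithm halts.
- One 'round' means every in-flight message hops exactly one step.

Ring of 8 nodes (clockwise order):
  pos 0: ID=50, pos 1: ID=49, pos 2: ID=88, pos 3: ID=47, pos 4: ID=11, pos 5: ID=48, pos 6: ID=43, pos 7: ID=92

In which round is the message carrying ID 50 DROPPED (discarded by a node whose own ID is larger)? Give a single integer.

Round 1: pos1(id49) recv 50: fwd; pos2(id88) recv 49: drop; pos3(id47) recv 88: fwd; pos4(id11) recv 47: fwd; pos5(id48) recv 11: drop; pos6(id43) recv 48: fwd; pos7(id92) recv 43: drop; pos0(id50) recv 92: fwd
Round 2: pos2(id88) recv 50: drop; pos4(id11) recv 88: fwd; pos5(id48) recv 47: drop; pos7(id92) recv 48: drop; pos1(id49) recv 92: fwd
Round 3: pos5(id48) recv 88: fwd; pos2(id88) recv 92: fwd
Round 4: pos6(id43) recv 88: fwd; pos3(id47) recv 92: fwd
Round 5: pos7(id92) recv 88: drop; pos4(id11) recv 92: fwd
Round 6: pos5(id48) recv 92: fwd
Round 7: pos6(id43) recv 92: fwd
Round 8: pos7(id92) recv 92: ELECTED
Message ID 50 originates at pos 0; dropped at pos 2 in round 2

Answer: 2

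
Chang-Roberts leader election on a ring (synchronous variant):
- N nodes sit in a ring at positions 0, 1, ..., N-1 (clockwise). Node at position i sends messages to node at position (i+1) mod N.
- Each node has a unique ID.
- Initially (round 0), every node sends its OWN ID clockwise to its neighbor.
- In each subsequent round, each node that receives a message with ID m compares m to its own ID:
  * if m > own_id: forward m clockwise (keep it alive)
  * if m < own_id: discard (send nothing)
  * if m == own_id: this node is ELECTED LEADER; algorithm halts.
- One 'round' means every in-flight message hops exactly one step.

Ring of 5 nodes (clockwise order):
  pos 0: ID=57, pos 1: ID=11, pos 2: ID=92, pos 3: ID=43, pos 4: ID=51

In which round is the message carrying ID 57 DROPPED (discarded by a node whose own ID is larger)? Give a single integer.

Answer: 2

Derivation:
Round 1: pos1(id11) recv 57: fwd; pos2(id92) recv 11: drop; pos3(id43) recv 92: fwd; pos4(id51) recv 43: drop; pos0(id57) recv 51: drop
Round 2: pos2(id92) recv 57: drop; pos4(id51) recv 92: fwd
Round 3: pos0(id57) recv 92: fwd
Round 4: pos1(id11) recv 92: fwd
Round 5: pos2(id92) recv 92: ELECTED
Message ID 57 originates at pos 0; dropped at pos 2 in round 2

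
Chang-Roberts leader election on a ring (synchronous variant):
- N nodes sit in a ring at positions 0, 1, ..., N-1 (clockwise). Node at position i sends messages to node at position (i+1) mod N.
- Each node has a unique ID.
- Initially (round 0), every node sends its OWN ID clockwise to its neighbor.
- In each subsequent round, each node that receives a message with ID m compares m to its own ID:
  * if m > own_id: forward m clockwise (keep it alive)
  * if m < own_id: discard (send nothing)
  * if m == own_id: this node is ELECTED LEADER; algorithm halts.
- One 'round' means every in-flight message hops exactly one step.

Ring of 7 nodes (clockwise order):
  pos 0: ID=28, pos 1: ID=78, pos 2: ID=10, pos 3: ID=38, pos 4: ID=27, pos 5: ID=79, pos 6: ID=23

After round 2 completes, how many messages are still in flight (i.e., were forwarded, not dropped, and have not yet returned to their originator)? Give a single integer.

Round 1: pos1(id78) recv 28: drop; pos2(id10) recv 78: fwd; pos3(id38) recv 10: drop; pos4(id27) recv 38: fwd; pos5(id79) recv 27: drop; pos6(id23) recv 79: fwd; pos0(id28) recv 23: drop
Round 2: pos3(id38) recv 78: fwd; pos5(id79) recv 38: drop; pos0(id28) recv 79: fwd
After round 2: 2 messages still in flight

Answer: 2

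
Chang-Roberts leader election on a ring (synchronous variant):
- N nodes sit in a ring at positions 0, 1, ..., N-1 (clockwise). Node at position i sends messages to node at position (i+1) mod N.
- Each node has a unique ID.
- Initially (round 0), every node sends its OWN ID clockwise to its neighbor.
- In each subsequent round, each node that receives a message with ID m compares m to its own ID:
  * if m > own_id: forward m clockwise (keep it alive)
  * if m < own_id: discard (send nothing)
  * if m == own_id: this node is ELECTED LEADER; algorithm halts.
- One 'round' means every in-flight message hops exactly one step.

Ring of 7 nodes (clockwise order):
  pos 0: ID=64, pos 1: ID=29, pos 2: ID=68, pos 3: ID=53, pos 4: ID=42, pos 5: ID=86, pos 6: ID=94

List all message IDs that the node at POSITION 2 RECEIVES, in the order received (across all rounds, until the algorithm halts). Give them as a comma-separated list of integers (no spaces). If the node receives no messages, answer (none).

Answer: 29,64,94

Derivation:
Round 1: pos1(id29) recv 64: fwd; pos2(id68) recv 29: drop; pos3(id53) recv 68: fwd; pos4(id42) recv 53: fwd; pos5(id86) recv 42: drop; pos6(id94) recv 86: drop; pos0(id64) recv 94: fwd
Round 2: pos2(id68) recv 64: drop; pos4(id42) recv 68: fwd; pos5(id86) recv 53: drop; pos1(id29) recv 94: fwd
Round 3: pos5(id86) recv 68: drop; pos2(id68) recv 94: fwd
Round 4: pos3(id53) recv 94: fwd
Round 5: pos4(id42) recv 94: fwd
Round 6: pos5(id86) recv 94: fwd
Round 7: pos6(id94) recv 94: ELECTED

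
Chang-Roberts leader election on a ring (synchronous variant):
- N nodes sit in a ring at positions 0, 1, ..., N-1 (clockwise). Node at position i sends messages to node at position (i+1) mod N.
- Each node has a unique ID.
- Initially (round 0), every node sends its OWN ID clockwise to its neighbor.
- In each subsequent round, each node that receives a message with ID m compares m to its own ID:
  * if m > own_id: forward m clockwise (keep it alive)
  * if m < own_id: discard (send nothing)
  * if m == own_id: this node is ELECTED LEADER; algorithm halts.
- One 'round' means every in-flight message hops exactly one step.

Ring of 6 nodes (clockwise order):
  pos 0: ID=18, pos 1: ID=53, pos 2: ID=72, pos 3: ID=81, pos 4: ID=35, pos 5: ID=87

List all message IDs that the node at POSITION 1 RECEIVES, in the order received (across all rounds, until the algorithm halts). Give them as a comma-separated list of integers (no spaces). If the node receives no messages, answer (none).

Round 1: pos1(id53) recv 18: drop; pos2(id72) recv 53: drop; pos3(id81) recv 72: drop; pos4(id35) recv 81: fwd; pos5(id87) recv 35: drop; pos0(id18) recv 87: fwd
Round 2: pos5(id87) recv 81: drop; pos1(id53) recv 87: fwd
Round 3: pos2(id72) recv 87: fwd
Round 4: pos3(id81) recv 87: fwd
Round 5: pos4(id35) recv 87: fwd
Round 6: pos5(id87) recv 87: ELECTED

Answer: 18,87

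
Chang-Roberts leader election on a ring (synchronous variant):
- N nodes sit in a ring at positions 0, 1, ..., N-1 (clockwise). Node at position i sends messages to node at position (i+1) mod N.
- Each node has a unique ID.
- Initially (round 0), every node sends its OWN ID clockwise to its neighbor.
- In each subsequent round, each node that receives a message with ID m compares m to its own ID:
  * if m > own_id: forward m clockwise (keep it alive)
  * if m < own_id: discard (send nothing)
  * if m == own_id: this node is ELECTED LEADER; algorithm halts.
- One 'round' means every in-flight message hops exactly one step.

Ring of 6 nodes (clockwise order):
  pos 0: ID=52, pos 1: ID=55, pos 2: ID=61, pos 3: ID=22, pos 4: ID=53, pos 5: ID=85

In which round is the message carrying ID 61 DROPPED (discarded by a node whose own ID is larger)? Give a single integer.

Answer: 3

Derivation:
Round 1: pos1(id55) recv 52: drop; pos2(id61) recv 55: drop; pos3(id22) recv 61: fwd; pos4(id53) recv 22: drop; pos5(id85) recv 53: drop; pos0(id52) recv 85: fwd
Round 2: pos4(id53) recv 61: fwd; pos1(id55) recv 85: fwd
Round 3: pos5(id85) recv 61: drop; pos2(id61) recv 85: fwd
Round 4: pos3(id22) recv 85: fwd
Round 5: pos4(id53) recv 85: fwd
Round 6: pos5(id85) recv 85: ELECTED
Message ID 61 originates at pos 2; dropped at pos 5 in round 3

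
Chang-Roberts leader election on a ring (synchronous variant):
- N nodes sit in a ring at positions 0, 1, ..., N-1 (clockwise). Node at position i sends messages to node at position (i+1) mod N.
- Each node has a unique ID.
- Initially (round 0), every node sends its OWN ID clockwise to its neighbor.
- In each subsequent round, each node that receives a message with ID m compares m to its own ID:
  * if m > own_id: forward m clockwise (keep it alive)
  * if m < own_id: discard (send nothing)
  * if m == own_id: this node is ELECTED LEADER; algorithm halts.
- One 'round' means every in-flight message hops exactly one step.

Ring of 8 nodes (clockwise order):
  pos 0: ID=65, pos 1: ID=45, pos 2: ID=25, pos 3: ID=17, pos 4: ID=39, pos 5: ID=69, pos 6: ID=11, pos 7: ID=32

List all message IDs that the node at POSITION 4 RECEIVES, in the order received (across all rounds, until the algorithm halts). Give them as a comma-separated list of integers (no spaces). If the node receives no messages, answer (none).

Round 1: pos1(id45) recv 65: fwd; pos2(id25) recv 45: fwd; pos3(id17) recv 25: fwd; pos4(id39) recv 17: drop; pos5(id69) recv 39: drop; pos6(id11) recv 69: fwd; pos7(id32) recv 11: drop; pos0(id65) recv 32: drop
Round 2: pos2(id25) recv 65: fwd; pos3(id17) recv 45: fwd; pos4(id39) recv 25: drop; pos7(id32) recv 69: fwd
Round 3: pos3(id17) recv 65: fwd; pos4(id39) recv 45: fwd; pos0(id65) recv 69: fwd
Round 4: pos4(id39) recv 65: fwd; pos5(id69) recv 45: drop; pos1(id45) recv 69: fwd
Round 5: pos5(id69) recv 65: drop; pos2(id25) recv 69: fwd
Round 6: pos3(id17) recv 69: fwd
Round 7: pos4(id39) recv 69: fwd
Round 8: pos5(id69) recv 69: ELECTED

Answer: 17,25,45,65,69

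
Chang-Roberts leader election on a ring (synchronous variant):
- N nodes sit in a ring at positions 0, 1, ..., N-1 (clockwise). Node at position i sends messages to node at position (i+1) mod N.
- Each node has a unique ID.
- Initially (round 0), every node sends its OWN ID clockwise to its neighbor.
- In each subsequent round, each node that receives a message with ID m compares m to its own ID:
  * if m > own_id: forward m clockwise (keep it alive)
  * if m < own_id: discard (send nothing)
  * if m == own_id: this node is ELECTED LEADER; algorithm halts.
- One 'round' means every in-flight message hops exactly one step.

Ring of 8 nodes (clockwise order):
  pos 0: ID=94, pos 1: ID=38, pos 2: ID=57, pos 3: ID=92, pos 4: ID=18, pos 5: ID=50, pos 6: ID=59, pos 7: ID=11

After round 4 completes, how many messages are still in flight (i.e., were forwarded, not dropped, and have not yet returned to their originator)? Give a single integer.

Answer: 2

Derivation:
Round 1: pos1(id38) recv 94: fwd; pos2(id57) recv 38: drop; pos3(id92) recv 57: drop; pos4(id18) recv 92: fwd; pos5(id50) recv 18: drop; pos6(id59) recv 50: drop; pos7(id11) recv 59: fwd; pos0(id94) recv 11: drop
Round 2: pos2(id57) recv 94: fwd; pos5(id50) recv 92: fwd; pos0(id94) recv 59: drop
Round 3: pos3(id92) recv 94: fwd; pos6(id59) recv 92: fwd
Round 4: pos4(id18) recv 94: fwd; pos7(id11) recv 92: fwd
After round 4: 2 messages still in flight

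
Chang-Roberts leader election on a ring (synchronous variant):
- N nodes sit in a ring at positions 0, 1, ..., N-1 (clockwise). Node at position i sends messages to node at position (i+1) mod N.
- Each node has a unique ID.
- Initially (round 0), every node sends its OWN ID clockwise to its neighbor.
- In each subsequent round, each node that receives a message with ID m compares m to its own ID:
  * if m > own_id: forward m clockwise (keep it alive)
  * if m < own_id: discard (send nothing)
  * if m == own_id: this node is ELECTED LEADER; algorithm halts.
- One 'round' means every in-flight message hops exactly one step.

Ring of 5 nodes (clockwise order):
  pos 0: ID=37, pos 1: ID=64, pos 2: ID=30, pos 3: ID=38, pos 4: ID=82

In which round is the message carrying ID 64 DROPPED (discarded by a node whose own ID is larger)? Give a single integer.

Answer: 3

Derivation:
Round 1: pos1(id64) recv 37: drop; pos2(id30) recv 64: fwd; pos3(id38) recv 30: drop; pos4(id82) recv 38: drop; pos0(id37) recv 82: fwd
Round 2: pos3(id38) recv 64: fwd; pos1(id64) recv 82: fwd
Round 3: pos4(id82) recv 64: drop; pos2(id30) recv 82: fwd
Round 4: pos3(id38) recv 82: fwd
Round 5: pos4(id82) recv 82: ELECTED
Message ID 64 originates at pos 1; dropped at pos 4 in round 3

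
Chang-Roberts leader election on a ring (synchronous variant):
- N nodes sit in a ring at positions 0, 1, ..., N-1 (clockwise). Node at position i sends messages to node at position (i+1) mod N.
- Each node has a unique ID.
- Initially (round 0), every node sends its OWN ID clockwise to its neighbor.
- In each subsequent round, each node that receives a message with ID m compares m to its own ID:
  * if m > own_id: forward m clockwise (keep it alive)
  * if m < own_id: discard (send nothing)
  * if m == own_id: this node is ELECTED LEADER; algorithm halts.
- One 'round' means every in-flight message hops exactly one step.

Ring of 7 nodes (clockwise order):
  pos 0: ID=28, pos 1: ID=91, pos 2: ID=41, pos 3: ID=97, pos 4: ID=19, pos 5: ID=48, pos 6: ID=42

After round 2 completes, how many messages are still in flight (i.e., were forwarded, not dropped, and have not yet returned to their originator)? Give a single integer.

Round 1: pos1(id91) recv 28: drop; pos2(id41) recv 91: fwd; pos3(id97) recv 41: drop; pos4(id19) recv 97: fwd; pos5(id48) recv 19: drop; pos6(id42) recv 48: fwd; pos0(id28) recv 42: fwd
Round 2: pos3(id97) recv 91: drop; pos5(id48) recv 97: fwd; pos0(id28) recv 48: fwd; pos1(id91) recv 42: drop
After round 2: 2 messages still in flight

Answer: 2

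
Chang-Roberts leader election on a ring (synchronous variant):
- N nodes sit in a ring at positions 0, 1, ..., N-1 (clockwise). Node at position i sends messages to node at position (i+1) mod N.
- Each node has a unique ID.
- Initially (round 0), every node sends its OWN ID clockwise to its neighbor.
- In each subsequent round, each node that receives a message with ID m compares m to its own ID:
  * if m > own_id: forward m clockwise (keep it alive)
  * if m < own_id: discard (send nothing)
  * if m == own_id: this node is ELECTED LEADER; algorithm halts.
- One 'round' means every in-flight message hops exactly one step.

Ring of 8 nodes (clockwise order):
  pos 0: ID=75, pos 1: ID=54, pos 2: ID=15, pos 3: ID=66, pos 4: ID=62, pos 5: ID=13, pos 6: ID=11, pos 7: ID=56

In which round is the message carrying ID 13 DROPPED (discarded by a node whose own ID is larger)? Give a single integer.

Answer: 2

Derivation:
Round 1: pos1(id54) recv 75: fwd; pos2(id15) recv 54: fwd; pos3(id66) recv 15: drop; pos4(id62) recv 66: fwd; pos5(id13) recv 62: fwd; pos6(id11) recv 13: fwd; pos7(id56) recv 11: drop; pos0(id75) recv 56: drop
Round 2: pos2(id15) recv 75: fwd; pos3(id66) recv 54: drop; pos5(id13) recv 66: fwd; pos6(id11) recv 62: fwd; pos7(id56) recv 13: drop
Round 3: pos3(id66) recv 75: fwd; pos6(id11) recv 66: fwd; pos7(id56) recv 62: fwd
Round 4: pos4(id62) recv 75: fwd; pos7(id56) recv 66: fwd; pos0(id75) recv 62: drop
Round 5: pos5(id13) recv 75: fwd; pos0(id75) recv 66: drop
Round 6: pos6(id11) recv 75: fwd
Round 7: pos7(id56) recv 75: fwd
Round 8: pos0(id75) recv 75: ELECTED
Message ID 13 originates at pos 5; dropped at pos 7 in round 2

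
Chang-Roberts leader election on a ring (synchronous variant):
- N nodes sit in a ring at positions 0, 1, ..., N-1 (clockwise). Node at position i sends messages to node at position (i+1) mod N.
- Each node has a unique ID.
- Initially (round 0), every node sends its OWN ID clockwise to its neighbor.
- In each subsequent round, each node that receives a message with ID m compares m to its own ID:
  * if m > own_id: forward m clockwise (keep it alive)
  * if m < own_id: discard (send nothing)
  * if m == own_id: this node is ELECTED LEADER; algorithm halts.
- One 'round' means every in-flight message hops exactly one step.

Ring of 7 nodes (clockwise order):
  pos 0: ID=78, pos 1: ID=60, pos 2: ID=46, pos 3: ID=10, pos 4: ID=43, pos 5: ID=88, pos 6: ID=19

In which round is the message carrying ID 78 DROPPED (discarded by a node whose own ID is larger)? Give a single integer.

Answer: 5

Derivation:
Round 1: pos1(id60) recv 78: fwd; pos2(id46) recv 60: fwd; pos3(id10) recv 46: fwd; pos4(id43) recv 10: drop; pos5(id88) recv 43: drop; pos6(id19) recv 88: fwd; pos0(id78) recv 19: drop
Round 2: pos2(id46) recv 78: fwd; pos3(id10) recv 60: fwd; pos4(id43) recv 46: fwd; pos0(id78) recv 88: fwd
Round 3: pos3(id10) recv 78: fwd; pos4(id43) recv 60: fwd; pos5(id88) recv 46: drop; pos1(id60) recv 88: fwd
Round 4: pos4(id43) recv 78: fwd; pos5(id88) recv 60: drop; pos2(id46) recv 88: fwd
Round 5: pos5(id88) recv 78: drop; pos3(id10) recv 88: fwd
Round 6: pos4(id43) recv 88: fwd
Round 7: pos5(id88) recv 88: ELECTED
Message ID 78 originates at pos 0; dropped at pos 5 in round 5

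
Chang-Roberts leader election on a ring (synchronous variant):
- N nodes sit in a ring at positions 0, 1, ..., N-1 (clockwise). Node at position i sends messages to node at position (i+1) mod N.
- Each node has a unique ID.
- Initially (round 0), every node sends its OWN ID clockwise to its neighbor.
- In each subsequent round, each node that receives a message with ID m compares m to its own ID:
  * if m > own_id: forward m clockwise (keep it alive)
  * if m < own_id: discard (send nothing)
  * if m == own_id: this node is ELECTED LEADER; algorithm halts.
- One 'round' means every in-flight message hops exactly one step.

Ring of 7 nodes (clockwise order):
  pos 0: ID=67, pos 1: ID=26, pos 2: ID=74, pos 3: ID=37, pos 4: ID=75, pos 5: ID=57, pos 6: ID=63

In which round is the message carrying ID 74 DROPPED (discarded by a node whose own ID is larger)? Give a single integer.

Answer: 2

Derivation:
Round 1: pos1(id26) recv 67: fwd; pos2(id74) recv 26: drop; pos3(id37) recv 74: fwd; pos4(id75) recv 37: drop; pos5(id57) recv 75: fwd; pos6(id63) recv 57: drop; pos0(id67) recv 63: drop
Round 2: pos2(id74) recv 67: drop; pos4(id75) recv 74: drop; pos6(id63) recv 75: fwd
Round 3: pos0(id67) recv 75: fwd
Round 4: pos1(id26) recv 75: fwd
Round 5: pos2(id74) recv 75: fwd
Round 6: pos3(id37) recv 75: fwd
Round 7: pos4(id75) recv 75: ELECTED
Message ID 74 originates at pos 2; dropped at pos 4 in round 2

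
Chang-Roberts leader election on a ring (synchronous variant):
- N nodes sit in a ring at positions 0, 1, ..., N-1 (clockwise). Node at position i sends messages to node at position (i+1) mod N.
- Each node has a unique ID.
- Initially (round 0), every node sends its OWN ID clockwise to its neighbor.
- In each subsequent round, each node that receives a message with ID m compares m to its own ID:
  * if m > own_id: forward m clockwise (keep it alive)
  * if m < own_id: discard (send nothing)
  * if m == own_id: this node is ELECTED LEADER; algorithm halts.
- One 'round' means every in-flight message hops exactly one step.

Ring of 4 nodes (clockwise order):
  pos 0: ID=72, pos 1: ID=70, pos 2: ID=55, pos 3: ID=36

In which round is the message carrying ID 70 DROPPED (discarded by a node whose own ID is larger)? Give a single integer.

Answer: 3

Derivation:
Round 1: pos1(id70) recv 72: fwd; pos2(id55) recv 70: fwd; pos3(id36) recv 55: fwd; pos0(id72) recv 36: drop
Round 2: pos2(id55) recv 72: fwd; pos3(id36) recv 70: fwd; pos0(id72) recv 55: drop
Round 3: pos3(id36) recv 72: fwd; pos0(id72) recv 70: drop
Round 4: pos0(id72) recv 72: ELECTED
Message ID 70 originates at pos 1; dropped at pos 0 in round 3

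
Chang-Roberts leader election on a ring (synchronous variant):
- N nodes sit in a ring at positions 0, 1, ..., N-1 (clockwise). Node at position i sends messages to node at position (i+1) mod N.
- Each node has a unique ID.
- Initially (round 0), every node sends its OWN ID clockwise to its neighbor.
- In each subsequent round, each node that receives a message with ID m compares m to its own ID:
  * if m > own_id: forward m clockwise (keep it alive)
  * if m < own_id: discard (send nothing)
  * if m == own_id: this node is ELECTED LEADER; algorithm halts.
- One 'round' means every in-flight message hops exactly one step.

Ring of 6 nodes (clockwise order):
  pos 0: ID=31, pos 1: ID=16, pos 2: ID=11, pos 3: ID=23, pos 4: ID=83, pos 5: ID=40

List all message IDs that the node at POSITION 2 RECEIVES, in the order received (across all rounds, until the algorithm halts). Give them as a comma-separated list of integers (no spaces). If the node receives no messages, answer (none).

Answer: 16,31,40,83

Derivation:
Round 1: pos1(id16) recv 31: fwd; pos2(id11) recv 16: fwd; pos3(id23) recv 11: drop; pos4(id83) recv 23: drop; pos5(id40) recv 83: fwd; pos0(id31) recv 40: fwd
Round 2: pos2(id11) recv 31: fwd; pos3(id23) recv 16: drop; pos0(id31) recv 83: fwd; pos1(id16) recv 40: fwd
Round 3: pos3(id23) recv 31: fwd; pos1(id16) recv 83: fwd; pos2(id11) recv 40: fwd
Round 4: pos4(id83) recv 31: drop; pos2(id11) recv 83: fwd; pos3(id23) recv 40: fwd
Round 5: pos3(id23) recv 83: fwd; pos4(id83) recv 40: drop
Round 6: pos4(id83) recv 83: ELECTED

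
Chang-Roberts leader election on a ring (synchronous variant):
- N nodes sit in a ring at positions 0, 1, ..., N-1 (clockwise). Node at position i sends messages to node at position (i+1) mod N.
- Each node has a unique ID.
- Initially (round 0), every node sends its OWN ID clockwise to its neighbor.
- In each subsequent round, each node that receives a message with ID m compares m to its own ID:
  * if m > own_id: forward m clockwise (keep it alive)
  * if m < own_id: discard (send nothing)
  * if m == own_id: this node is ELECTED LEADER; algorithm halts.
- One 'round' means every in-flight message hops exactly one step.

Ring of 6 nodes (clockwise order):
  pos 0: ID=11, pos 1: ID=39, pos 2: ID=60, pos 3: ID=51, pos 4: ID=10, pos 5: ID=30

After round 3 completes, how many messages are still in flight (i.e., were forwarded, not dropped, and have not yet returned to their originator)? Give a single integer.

Round 1: pos1(id39) recv 11: drop; pos2(id60) recv 39: drop; pos3(id51) recv 60: fwd; pos4(id10) recv 51: fwd; pos5(id30) recv 10: drop; pos0(id11) recv 30: fwd
Round 2: pos4(id10) recv 60: fwd; pos5(id30) recv 51: fwd; pos1(id39) recv 30: drop
Round 3: pos5(id30) recv 60: fwd; pos0(id11) recv 51: fwd
After round 3: 2 messages still in flight

Answer: 2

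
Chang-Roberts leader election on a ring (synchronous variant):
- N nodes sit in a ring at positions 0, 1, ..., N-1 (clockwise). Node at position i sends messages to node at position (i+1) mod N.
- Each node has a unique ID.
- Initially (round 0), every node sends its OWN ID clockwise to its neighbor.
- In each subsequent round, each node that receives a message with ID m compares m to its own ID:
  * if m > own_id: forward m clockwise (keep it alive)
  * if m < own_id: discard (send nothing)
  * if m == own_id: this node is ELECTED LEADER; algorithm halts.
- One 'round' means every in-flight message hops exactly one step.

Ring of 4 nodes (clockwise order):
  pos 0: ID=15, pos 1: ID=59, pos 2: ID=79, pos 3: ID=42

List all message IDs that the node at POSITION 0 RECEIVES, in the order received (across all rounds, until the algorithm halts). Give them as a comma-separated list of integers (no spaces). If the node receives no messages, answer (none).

Answer: 42,79

Derivation:
Round 1: pos1(id59) recv 15: drop; pos2(id79) recv 59: drop; pos3(id42) recv 79: fwd; pos0(id15) recv 42: fwd
Round 2: pos0(id15) recv 79: fwd; pos1(id59) recv 42: drop
Round 3: pos1(id59) recv 79: fwd
Round 4: pos2(id79) recv 79: ELECTED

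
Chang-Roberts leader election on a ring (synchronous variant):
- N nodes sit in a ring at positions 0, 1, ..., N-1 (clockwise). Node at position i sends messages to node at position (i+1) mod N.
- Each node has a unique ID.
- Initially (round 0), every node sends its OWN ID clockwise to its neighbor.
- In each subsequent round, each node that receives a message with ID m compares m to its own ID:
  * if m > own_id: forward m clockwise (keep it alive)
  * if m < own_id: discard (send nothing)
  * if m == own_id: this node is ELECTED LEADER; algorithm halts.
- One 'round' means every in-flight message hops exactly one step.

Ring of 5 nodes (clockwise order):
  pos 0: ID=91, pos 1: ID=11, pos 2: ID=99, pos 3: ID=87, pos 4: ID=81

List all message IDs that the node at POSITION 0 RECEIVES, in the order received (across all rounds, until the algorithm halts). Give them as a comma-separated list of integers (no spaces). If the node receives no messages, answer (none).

Answer: 81,87,99

Derivation:
Round 1: pos1(id11) recv 91: fwd; pos2(id99) recv 11: drop; pos3(id87) recv 99: fwd; pos4(id81) recv 87: fwd; pos0(id91) recv 81: drop
Round 2: pos2(id99) recv 91: drop; pos4(id81) recv 99: fwd; pos0(id91) recv 87: drop
Round 3: pos0(id91) recv 99: fwd
Round 4: pos1(id11) recv 99: fwd
Round 5: pos2(id99) recv 99: ELECTED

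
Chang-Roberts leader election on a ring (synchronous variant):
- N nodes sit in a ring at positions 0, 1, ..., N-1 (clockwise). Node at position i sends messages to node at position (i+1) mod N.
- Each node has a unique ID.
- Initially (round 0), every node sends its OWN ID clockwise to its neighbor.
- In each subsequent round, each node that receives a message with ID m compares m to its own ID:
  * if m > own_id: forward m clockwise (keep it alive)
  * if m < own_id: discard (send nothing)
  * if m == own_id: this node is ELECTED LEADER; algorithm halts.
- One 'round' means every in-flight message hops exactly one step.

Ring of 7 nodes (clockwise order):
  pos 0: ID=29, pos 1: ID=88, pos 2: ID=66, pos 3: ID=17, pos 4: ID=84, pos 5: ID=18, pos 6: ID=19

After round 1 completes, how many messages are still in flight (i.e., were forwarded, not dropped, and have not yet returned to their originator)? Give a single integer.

Answer: 3

Derivation:
Round 1: pos1(id88) recv 29: drop; pos2(id66) recv 88: fwd; pos3(id17) recv 66: fwd; pos4(id84) recv 17: drop; pos5(id18) recv 84: fwd; pos6(id19) recv 18: drop; pos0(id29) recv 19: drop
After round 1: 3 messages still in flight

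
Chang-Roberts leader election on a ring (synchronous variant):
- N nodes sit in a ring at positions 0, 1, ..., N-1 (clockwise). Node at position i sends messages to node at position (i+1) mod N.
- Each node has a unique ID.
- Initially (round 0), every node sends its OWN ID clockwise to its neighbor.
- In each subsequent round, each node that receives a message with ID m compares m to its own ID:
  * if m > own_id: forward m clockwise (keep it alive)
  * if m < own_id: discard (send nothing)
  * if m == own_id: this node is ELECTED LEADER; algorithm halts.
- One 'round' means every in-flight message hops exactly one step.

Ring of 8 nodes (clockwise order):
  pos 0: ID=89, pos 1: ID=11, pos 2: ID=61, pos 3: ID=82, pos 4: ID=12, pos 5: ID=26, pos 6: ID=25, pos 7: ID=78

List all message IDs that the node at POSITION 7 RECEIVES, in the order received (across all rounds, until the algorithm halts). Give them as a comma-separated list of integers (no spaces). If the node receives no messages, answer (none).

Round 1: pos1(id11) recv 89: fwd; pos2(id61) recv 11: drop; pos3(id82) recv 61: drop; pos4(id12) recv 82: fwd; pos5(id26) recv 12: drop; pos6(id25) recv 26: fwd; pos7(id78) recv 25: drop; pos0(id89) recv 78: drop
Round 2: pos2(id61) recv 89: fwd; pos5(id26) recv 82: fwd; pos7(id78) recv 26: drop
Round 3: pos3(id82) recv 89: fwd; pos6(id25) recv 82: fwd
Round 4: pos4(id12) recv 89: fwd; pos7(id78) recv 82: fwd
Round 5: pos5(id26) recv 89: fwd; pos0(id89) recv 82: drop
Round 6: pos6(id25) recv 89: fwd
Round 7: pos7(id78) recv 89: fwd
Round 8: pos0(id89) recv 89: ELECTED

Answer: 25,26,82,89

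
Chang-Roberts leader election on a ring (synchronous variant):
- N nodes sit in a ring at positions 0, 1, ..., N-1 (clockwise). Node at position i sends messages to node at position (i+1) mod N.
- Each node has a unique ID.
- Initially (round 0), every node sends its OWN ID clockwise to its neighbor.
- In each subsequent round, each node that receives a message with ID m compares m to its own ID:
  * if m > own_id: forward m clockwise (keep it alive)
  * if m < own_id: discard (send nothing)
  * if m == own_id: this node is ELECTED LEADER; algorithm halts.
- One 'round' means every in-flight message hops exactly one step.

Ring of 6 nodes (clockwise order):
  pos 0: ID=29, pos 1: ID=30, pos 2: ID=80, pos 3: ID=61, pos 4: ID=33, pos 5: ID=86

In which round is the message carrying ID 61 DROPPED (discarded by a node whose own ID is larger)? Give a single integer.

Round 1: pos1(id30) recv 29: drop; pos2(id80) recv 30: drop; pos3(id61) recv 80: fwd; pos4(id33) recv 61: fwd; pos5(id86) recv 33: drop; pos0(id29) recv 86: fwd
Round 2: pos4(id33) recv 80: fwd; pos5(id86) recv 61: drop; pos1(id30) recv 86: fwd
Round 3: pos5(id86) recv 80: drop; pos2(id80) recv 86: fwd
Round 4: pos3(id61) recv 86: fwd
Round 5: pos4(id33) recv 86: fwd
Round 6: pos5(id86) recv 86: ELECTED
Message ID 61 originates at pos 3; dropped at pos 5 in round 2

Answer: 2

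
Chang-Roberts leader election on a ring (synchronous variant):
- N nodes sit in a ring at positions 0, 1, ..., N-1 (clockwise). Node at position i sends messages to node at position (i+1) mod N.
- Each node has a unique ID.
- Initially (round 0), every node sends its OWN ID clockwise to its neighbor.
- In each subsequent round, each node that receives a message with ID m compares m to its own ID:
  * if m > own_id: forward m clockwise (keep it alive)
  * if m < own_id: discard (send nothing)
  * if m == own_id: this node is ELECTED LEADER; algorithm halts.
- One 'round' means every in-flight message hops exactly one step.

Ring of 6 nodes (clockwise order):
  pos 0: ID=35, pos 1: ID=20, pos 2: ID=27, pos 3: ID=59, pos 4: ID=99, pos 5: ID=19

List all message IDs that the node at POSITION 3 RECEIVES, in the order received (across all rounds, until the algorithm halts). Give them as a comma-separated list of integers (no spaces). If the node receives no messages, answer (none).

Round 1: pos1(id20) recv 35: fwd; pos2(id27) recv 20: drop; pos3(id59) recv 27: drop; pos4(id99) recv 59: drop; pos5(id19) recv 99: fwd; pos0(id35) recv 19: drop
Round 2: pos2(id27) recv 35: fwd; pos0(id35) recv 99: fwd
Round 3: pos3(id59) recv 35: drop; pos1(id20) recv 99: fwd
Round 4: pos2(id27) recv 99: fwd
Round 5: pos3(id59) recv 99: fwd
Round 6: pos4(id99) recv 99: ELECTED

Answer: 27,35,99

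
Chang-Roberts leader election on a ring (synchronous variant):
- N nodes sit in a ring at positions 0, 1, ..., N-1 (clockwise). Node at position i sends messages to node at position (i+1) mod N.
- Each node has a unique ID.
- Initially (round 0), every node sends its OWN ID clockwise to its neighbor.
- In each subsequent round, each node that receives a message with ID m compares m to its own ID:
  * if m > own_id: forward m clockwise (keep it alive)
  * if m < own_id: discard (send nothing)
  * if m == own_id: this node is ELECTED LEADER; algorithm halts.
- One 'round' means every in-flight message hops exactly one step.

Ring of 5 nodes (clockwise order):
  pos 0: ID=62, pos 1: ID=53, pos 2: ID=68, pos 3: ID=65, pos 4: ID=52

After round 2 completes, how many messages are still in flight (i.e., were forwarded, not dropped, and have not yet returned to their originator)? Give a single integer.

Round 1: pos1(id53) recv 62: fwd; pos2(id68) recv 53: drop; pos3(id65) recv 68: fwd; pos4(id52) recv 65: fwd; pos0(id62) recv 52: drop
Round 2: pos2(id68) recv 62: drop; pos4(id52) recv 68: fwd; pos0(id62) recv 65: fwd
After round 2: 2 messages still in flight

Answer: 2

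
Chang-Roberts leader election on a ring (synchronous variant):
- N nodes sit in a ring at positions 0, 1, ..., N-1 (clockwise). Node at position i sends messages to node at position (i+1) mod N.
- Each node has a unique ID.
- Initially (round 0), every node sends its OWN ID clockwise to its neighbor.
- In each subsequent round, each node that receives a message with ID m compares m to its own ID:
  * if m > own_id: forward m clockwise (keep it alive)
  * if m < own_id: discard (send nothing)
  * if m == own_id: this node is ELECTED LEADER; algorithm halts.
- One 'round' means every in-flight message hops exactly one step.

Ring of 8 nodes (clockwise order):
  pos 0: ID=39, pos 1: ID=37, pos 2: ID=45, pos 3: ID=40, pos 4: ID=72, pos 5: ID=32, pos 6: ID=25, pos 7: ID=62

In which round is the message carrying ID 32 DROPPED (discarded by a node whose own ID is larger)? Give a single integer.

Round 1: pos1(id37) recv 39: fwd; pos2(id45) recv 37: drop; pos3(id40) recv 45: fwd; pos4(id72) recv 40: drop; pos5(id32) recv 72: fwd; pos6(id25) recv 32: fwd; pos7(id62) recv 25: drop; pos0(id39) recv 62: fwd
Round 2: pos2(id45) recv 39: drop; pos4(id72) recv 45: drop; pos6(id25) recv 72: fwd; pos7(id62) recv 32: drop; pos1(id37) recv 62: fwd
Round 3: pos7(id62) recv 72: fwd; pos2(id45) recv 62: fwd
Round 4: pos0(id39) recv 72: fwd; pos3(id40) recv 62: fwd
Round 5: pos1(id37) recv 72: fwd; pos4(id72) recv 62: drop
Round 6: pos2(id45) recv 72: fwd
Round 7: pos3(id40) recv 72: fwd
Round 8: pos4(id72) recv 72: ELECTED
Message ID 32 originates at pos 5; dropped at pos 7 in round 2

Answer: 2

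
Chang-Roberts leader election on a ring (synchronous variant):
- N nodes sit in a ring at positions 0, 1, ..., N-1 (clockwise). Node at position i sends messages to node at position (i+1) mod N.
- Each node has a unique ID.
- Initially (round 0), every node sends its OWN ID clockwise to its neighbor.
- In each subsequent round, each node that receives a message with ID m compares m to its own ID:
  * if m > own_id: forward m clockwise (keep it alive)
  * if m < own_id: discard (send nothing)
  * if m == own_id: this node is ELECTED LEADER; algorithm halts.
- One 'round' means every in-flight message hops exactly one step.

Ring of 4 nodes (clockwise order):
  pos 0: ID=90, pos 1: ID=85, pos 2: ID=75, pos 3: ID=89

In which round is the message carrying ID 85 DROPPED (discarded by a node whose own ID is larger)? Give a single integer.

Answer: 2

Derivation:
Round 1: pos1(id85) recv 90: fwd; pos2(id75) recv 85: fwd; pos3(id89) recv 75: drop; pos0(id90) recv 89: drop
Round 2: pos2(id75) recv 90: fwd; pos3(id89) recv 85: drop
Round 3: pos3(id89) recv 90: fwd
Round 4: pos0(id90) recv 90: ELECTED
Message ID 85 originates at pos 1; dropped at pos 3 in round 2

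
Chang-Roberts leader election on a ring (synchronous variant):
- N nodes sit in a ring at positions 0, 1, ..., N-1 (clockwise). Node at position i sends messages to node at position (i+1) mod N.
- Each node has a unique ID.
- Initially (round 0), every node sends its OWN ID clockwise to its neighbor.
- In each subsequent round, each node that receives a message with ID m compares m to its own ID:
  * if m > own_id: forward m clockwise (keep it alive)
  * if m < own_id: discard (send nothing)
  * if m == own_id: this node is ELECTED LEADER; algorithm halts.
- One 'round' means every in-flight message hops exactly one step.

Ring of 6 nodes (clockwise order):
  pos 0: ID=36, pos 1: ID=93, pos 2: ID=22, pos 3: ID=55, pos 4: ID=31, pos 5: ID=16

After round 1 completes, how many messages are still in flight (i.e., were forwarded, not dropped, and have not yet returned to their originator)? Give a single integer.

Answer: 3

Derivation:
Round 1: pos1(id93) recv 36: drop; pos2(id22) recv 93: fwd; pos3(id55) recv 22: drop; pos4(id31) recv 55: fwd; pos5(id16) recv 31: fwd; pos0(id36) recv 16: drop
After round 1: 3 messages still in flight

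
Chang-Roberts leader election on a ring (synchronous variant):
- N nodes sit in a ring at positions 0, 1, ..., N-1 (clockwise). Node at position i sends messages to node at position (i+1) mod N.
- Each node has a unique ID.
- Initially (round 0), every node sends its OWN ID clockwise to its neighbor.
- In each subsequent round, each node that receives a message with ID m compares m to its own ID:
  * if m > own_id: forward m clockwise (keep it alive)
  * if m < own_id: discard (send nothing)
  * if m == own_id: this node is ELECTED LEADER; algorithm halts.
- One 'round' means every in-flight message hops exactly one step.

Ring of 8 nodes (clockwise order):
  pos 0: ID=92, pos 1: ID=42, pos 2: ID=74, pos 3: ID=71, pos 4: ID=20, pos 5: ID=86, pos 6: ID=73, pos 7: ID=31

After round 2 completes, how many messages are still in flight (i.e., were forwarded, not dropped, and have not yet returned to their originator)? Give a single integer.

Round 1: pos1(id42) recv 92: fwd; pos2(id74) recv 42: drop; pos3(id71) recv 74: fwd; pos4(id20) recv 71: fwd; pos5(id86) recv 20: drop; pos6(id73) recv 86: fwd; pos7(id31) recv 73: fwd; pos0(id92) recv 31: drop
Round 2: pos2(id74) recv 92: fwd; pos4(id20) recv 74: fwd; pos5(id86) recv 71: drop; pos7(id31) recv 86: fwd; pos0(id92) recv 73: drop
After round 2: 3 messages still in flight

Answer: 3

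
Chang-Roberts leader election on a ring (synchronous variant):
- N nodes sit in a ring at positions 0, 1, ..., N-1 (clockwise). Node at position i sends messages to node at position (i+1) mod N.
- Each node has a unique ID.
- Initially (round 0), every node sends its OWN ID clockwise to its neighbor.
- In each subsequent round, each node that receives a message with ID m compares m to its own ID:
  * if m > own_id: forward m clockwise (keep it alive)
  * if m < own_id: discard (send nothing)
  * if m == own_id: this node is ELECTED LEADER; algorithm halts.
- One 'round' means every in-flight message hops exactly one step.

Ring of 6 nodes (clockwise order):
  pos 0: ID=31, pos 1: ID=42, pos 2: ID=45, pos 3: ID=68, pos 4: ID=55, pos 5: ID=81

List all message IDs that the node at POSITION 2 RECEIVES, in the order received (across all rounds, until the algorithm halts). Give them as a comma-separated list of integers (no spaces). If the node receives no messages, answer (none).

Round 1: pos1(id42) recv 31: drop; pos2(id45) recv 42: drop; pos3(id68) recv 45: drop; pos4(id55) recv 68: fwd; pos5(id81) recv 55: drop; pos0(id31) recv 81: fwd
Round 2: pos5(id81) recv 68: drop; pos1(id42) recv 81: fwd
Round 3: pos2(id45) recv 81: fwd
Round 4: pos3(id68) recv 81: fwd
Round 5: pos4(id55) recv 81: fwd
Round 6: pos5(id81) recv 81: ELECTED

Answer: 42,81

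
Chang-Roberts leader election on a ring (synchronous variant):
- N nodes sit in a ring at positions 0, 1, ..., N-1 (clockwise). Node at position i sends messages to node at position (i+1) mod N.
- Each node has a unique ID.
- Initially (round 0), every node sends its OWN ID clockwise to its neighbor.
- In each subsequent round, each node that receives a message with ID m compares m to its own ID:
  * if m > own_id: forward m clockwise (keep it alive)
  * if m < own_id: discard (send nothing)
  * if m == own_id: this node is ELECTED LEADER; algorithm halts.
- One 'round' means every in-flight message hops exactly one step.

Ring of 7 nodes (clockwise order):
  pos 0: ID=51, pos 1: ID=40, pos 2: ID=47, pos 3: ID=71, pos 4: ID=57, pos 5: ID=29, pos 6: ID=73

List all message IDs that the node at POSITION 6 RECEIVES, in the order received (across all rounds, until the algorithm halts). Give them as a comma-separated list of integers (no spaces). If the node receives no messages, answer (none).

Round 1: pos1(id40) recv 51: fwd; pos2(id47) recv 40: drop; pos3(id71) recv 47: drop; pos4(id57) recv 71: fwd; pos5(id29) recv 57: fwd; pos6(id73) recv 29: drop; pos0(id51) recv 73: fwd
Round 2: pos2(id47) recv 51: fwd; pos5(id29) recv 71: fwd; pos6(id73) recv 57: drop; pos1(id40) recv 73: fwd
Round 3: pos3(id71) recv 51: drop; pos6(id73) recv 71: drop; pos2(id47) recv 73: fwd
Round 4: pos3(id71) recv 73: fwd
Round 5: pos4(id57) recv 73: fwd
Round 6: pos5(id29) recv 73: fwd
Round 7: pos6(id73) recv 73: ELECTED

Answer: 29,57,71,73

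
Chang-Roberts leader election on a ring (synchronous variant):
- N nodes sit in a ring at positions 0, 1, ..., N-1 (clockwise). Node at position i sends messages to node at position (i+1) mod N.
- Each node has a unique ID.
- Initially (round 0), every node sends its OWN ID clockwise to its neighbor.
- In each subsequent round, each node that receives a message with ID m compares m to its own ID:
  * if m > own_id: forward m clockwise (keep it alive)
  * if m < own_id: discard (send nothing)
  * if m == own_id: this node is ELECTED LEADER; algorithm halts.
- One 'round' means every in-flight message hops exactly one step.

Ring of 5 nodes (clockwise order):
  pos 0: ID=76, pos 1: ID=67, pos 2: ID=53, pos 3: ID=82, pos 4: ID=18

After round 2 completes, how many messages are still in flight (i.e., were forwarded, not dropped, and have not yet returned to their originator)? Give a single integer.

Answer: 2

Derivation:
Round 1: pos1(id67) recv 76: fwd; pos2(id53) recv 67: fwd; pos3(id82) recv 53: drop; pos4(id18) recv 82: fwd; pos0(id76) recv 18: drop
Round 2: pos2(id53) recv 76: fwd; pos3(id82) recv 67: drop; pos0(id76) recv 82: fwd
After round 2: 2 messages still in flight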